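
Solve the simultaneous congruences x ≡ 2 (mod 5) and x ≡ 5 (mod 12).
17

Using Chinese Remainder Theorem:
M = 5 × 12 = 60
M1 = 12, M2 = 5
y1 = 12^(-1) mod 5 = 3
y2 = 5^(-1) mod 12 = 5
x = (2×12×3 + 5×5×5) mod 60 = 17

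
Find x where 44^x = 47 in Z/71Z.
23

Baby-step giant-step with step n = ⌈√71⌉ = 9.
Baby steps 44^j mod 71 (j:value) for j=0..8: 0:1, 1:44, 2:19, 3:55, 4:6, 5:51, 6:43, 7:46, 8:36.
Giant-step multiplier: 44^(-9) ≡ 44^(70-9) = 44^61 ≡ 42 (mod 71).
Giant steps γ_i = 47·42^i mod 71: γ_0=47, γ_1=57, γ_2=51 (in table at j=5).
x = i·n + j = 2·9 + 5 = 23.
Check: 44^23 ≡ 47 (mod 71).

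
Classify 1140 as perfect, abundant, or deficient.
abundant

Proper divisors of 1140: sum = 1 + 2 + 3 + 4 + 5 + 6 + 10 + 12 + ... + 228 + 285 + 380 + 570 (23 divisors) = 2220
Since 2220 > 1140, 1140 is abundant.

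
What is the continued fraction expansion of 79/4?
[19; 1, 3]

Euclidean algorithm steps:
79 = 19 × 4 + 3
4 = 1 × 3 + 1
3 = 3 × 1 + 0
Continued fraction: [19; 1, 3]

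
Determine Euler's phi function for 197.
196

197 = 197
φ(n) = n × ∏(1 - 1/p) for each prime p dividing n
φ(197) = 197 × (1 - 1/197) = 196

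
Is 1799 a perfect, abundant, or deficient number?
deficient

Proper divisors of 1799: sum = 1 + 7 + 257 = 265
Since 265 < 1799, 1799 is deficient.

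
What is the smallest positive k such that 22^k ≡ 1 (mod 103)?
34

103 is prime, so ord(22) divides φ(103) = 102.
Divisors of 102: 1, 2, 3, 6, 17, 34, 51, 102.
Repeated squaring: 22^1 ≡ 22, 22^2 ≡ 72, 22^4 ≡ 34, 22^8 ≡ 23, 22^16 ≡ 14, 22^32 ≡ 93, 22^64 ≡ 100 (mod 103).
Test 22^d mod 103 for each divisor d in increasing order:
22^1 ≡ 22
22^2 ≡ 72
22^3 = 22^2·22^1 ≡ 39
22^6 = 22^4·22^2 ≡ 79
22^17 = 22^16·22^1 ≡ 102
22^34 = 22^32·22^2 ≡ 1  ← first divisor giving 1
The order is 34.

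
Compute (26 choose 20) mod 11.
0

Using Lucas' theorem:
Write n=26 and k=20 in base 11:
n in base 11: [2, 4]
k in base 11: [1, 9]
C(26,20) mod 11 = ∏ C(n_i, k_i) mod 11
Digit binomials (mod 11): C(2,1) = 2; C(4,9) = 0 (k_i > n_i)
Product: 2 × 0 = 0 ≡ 0 (mod 11)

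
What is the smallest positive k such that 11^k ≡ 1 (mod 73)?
72

73 is prime, so ord(11) divides φ(73) = 72.
Divisors of 72: 1, 2, 3, 4, 6, 8, 9, 12, 18, 24, 36, 72.
Repeated squaring: 11^1 ≡ 11, 11^2 ≡ 48, 11^4 ≡ 41, 11^8 ≡ 2, 11^16 ≡ 4, 11^32 ≡ 16, 11^64 ≡ 37 (mod 73).
Test 11^d mod 73 for each divisor d in increasing order:
11^1 ≡ 11
11^2 ≡ 48
11^3 = 11^2·11^1 ≡ 17
11^4 ≡ 41
11^6 = 11^4·11^2 ≡ 70
11^8 ≡ 2
11^9 = 11^8·11^1 ≡ 22
11^12 = 11^8·11^4 ≡ 9
11^18 = 11^16·11^2 ≡ 46
11^24 = 11^16·11^8 ≡ 8
11^36 = 11^32·11^4 ≡ 72
11^72 = 11^64·11^8 ≡ 1  ← first divisor giving 1
The order is 72.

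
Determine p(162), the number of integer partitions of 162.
129913904637

p(n) counts ways to write n as a sum of positive integers (order ignored).
Euler's pentagonal recurrence: p(k) = p(k-1) + p(k-2) - p(k-5) - p(k-7) + p(k-12) + p(k-15) - ... (offsets j(3j∓1)/2, signs ++--, p(0)=1, p(<0)=0).
DP table for k = 0..161: p(0)=1, p(1)=1, p(2)=2, p(3)=3, p(4)=5, p(5)=7, p(6)=11, p(7)=15, p(8)=22, p(9)=30, p(10)=42, p(11)=56, p(12)=77, p(13)=101, p(14)=135, p(15)=176, p(16)=231, p(17)=297, p(18)=385, p(19)=490, p(20)=627, p(21)=792, p(22)=1002, p(23)=1255, p(24)=1575, p(25)=1958, p(26)=2436, p(27)=3010, p(28)=3718, p(29)=4565, p(30)=5604, p(31)=6842, p(32)=8349, p(33)=10143, p(34)=12310, p(35)=14883, p(36)=17977, p(37)=21637, p(38)=26015, p(39)=31185, p(40)=37338, p(41)=44583, p(42)=53174, p(43)=63261, p(44)=75175, p(45)=89134, p(46)=105558, p(47)=124754, p(48)=147273, p(49)=173525, p(50)=204226, p(51)=239943, p(52)=281589, p(53)=329931, p(54)=386155, p(55)=451276, p(56)=526823, p(57)=614154, p(58)=715220, p(59)=831820, p(60)=966467, p(61)=1121505, p(62)=1300156, p(63)=1505499, p(64)=1741630, p(65)=2012558, p(66)=2323520, p(67)=2679689, p(68)=3087735, p(69)=3554345, p(70)=4087968, p(71)=4697205, p(72)=5392783, p(73)=6185689, p(74)=7089500, p(75)=8118264, p(76)=9289091, p(77)=10619863, p(78)=12132164, p(79)=13848650, p(80)=15796476, p(81)=18004327, p(82)=20506255, p(83)=23338469, p(84)=26543660, p(85)=30167357, p(86)=34262962, p(87)=38887673, p(88)=44108109, p(89)=49995925, p(90)=56634173, p(91)=64112359, p(92)=72533807, p(93)=82010177, p(94)=92669720, p(95)=104651419, p(96)=118114304, p(97)=133230930, p(98)=150198136, p(99)=169229875, p(100)=190569292, p(101)=214481126, p(102)=241265379, p(103)=271248950, p(104)=304801365, p(105)=342325709, p(106)=384276336, p(107)=431149389, p(108)=483502844, p(109)=541946240, p(110)=607163746, p(111)=679903203, p(112)=761002156, p(113)=851376628, p(114)=952050665, p(115)=1064144451, p(116)=1188908248, p(117)=1327710076, p(118)=1482074143, p(119)=1653668665, p(120)=1844349560, p(121)=2056148051, p(122)=2291320912, p(123)=2552338241, p(124)=2841940500, p(125)=3163127352, p(126)=3519222692, p(127)=3913864295, p(128)=4351078600, p(129)=4835271870, p(130)=5371315400, p(131)=5964539504, p(132)=6620830889, p(133)=7346629512, p(134)=8149040695, p(135)=9035836076, p(136)=10015581680, p(137)=11097645016, p(138)=12292341831, p(139)=13610949895, p(140)=15065878135, p(141)=16670689208, p(142)=18440293320, p(143)=20390982757, p(144)=22540654445, p(145)=24908858009, p(146)=27517052599, p(147)=30388671978, p(148)=33549419497, p(149)=37027355200, p(150)=40853235313, p(151)=45060624582, p(152)=49686288421, p(153)=54770336324, p(154)=60356673280, p(155)=66493182097, p(156)=73232243759, p(157)=80630964769, p(158)=88751778802, p(159)=97662728555, p(160)=107438159466, p(161)=118159068427.
Final step: p(162) = p(161) + p(160) - p(157) - p(155) + p(150) + p(147) - p(140) - p(136) + p(127) + p(122) - p(111) - p(105) + p(92) + p(85) - p(70) - p(62) + p(45) + p(36) - p(17) - p(7)
= 118159068427 + 107438159466 - 80630964769 - 66493182097 + 40853235313 + 30388671978 - 15065878135 - 10015581680 + 3913864295 + 2291320912 - 679903203 - 342325709 + 72533807 + 30167357 - 4087968 - 1300156 + 89134 + 17977 - 297 - 15
= 129913904637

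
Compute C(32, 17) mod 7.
3

Using Lucas' theorem:
Write n=32 and k=17 in base 7:
n in base 7: [4, 4]
k in base 7: [2, 3]
C(32,17) mod 7 = ∏ C(n_i, k_i) mod 7
Digit binomials (mod 7): C(4,2) = 6; C(4,3) = 4
Product: 6 × 4 = 24 ≡ 3 (mod 7)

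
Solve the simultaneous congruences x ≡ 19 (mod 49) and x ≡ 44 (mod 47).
1783

Using Chinese Remainder Theorem:
M = 49 × 47 = 2303
M1 = 47, M2 = 49
y1 = 47^(-1) mod 49 = 24
y2 = 49^(-1) mod 47 = 24
x = (19×47×24 + 44×49×24) mod 2303 = 1783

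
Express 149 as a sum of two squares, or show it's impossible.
7² + 10² (a=7, b=10)

Factorization: 149 = 149
By Fermat: n is sum of two squares iff every prime p ≡ 3 (mod 4) appears to even power.
All primes ≡ 3 (mod 4) appear to even power.
Search a = 0, 1, 2, … for 149 - a² a perfect square: first hit at a = 7: 149 - 49 = 100 = 10².
149 = 7² + 10² = 49 + 100 ✓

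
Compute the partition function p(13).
101

p(n) counts ways to write n as a sum of positive integers (order ignored).
Euler's pentagonal recurrence: p(k) = p(k-1) + p(k-2) - p(k-5) - p(k-7) + p(k-12) + p(k-15) - ... (offsets j(3j∓1)/2, signs ++--, p(0)=1, p(<0)=0).
DP table for k = 0..12: p(0)=1, p(1)=1, p(2)=2, p(3)=3, p(4)=5, p(5)=7, p(6)=11, p(7)=15, p(8)=22, p(9)=30, p(10)=42, p(11)=56, p(12)=77.
Final step: p(13) = p(12) + p(11) - p(8) - p(6) + p(1)
= 77 + 56 - 22 - 11 + 1
= 101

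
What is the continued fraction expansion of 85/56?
[1; 1, 1, 13, 2]

Euclidean algorithm steps:
85 = 1 × 56 + 29
56 = 1 × 29 + 27
29 = 1 × 27 + 2
27 = 13 × 2 + 1
2 = 2 × 1 + 0
Continued fraction: [1; 1, 1, 13, 2]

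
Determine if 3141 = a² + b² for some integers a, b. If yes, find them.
15² + 54² (a=15, b=54)

Factorization: 3141 = 3^2 × 349
By Fermat: n is sum of two squares iff every prime p ≡ 3 (mod 4) appears to even power.
All primes ≡ 3 (mod 4) appear to even power.
Search a = 0, 1, 2, … for 3141 - a² a perfect square: first hit at a = 15: 3141 - 225 = 2916 = 54².
3141 = 15² + 54² = 225 + 2916 ✓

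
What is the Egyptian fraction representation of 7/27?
1/4 + 1/108

Greedy algorithm:
7/27: ceiling(27/7) = 4, use 1/4
1/108: ceiling(108/1) = 108, use 1/108
Result: 7/27 = 1/4 + 1/108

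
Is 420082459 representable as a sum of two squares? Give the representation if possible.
Not possible

Factorization: 420082459 = 97 × 163^3
By Fermat: n is sum of two squares iff every prime p ≡ 3 (mod 4) appears to even power.
Prime(s) ≡ 3 (mod 4) with odd exponent: [(163, 3)]
Therefore 420082459 cannot be expressed as a² + b².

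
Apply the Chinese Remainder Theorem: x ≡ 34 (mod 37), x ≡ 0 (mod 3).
108

Using Chinese Remainder Theorem:
M = 37 × 3 = 111
M1 = 3, M2 = 37
y1 = 3^(-1) mod 37 = 25
y2 = 37^(-1) mod 3 = 1
x = (34×3×25 + 0×37×1) mod 111 = 108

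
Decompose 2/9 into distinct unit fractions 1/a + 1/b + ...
1/5 + 1/45

Greedy algorithm:
2/9: ceiling(9/2) = 5, use 1/5
1/45: ceiling(45/1) = 45, use 1/45
Result: 2/9 = 1/5 + 1/45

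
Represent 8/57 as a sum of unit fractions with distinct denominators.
1/8 + 1/66 + 1/5016

Greedy algorithm:
8/57: ceiling(57/8) = 8, use 1/8
7/456: ceiling(456/7) = 66, use 1/66
1/5016: ceiling(5016/1) = 5016, use 1/5016
Result: 8/57 = 1/8 + 1/66 + 1/5016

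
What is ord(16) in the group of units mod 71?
35

71 is prime, so ord(16) divides φ(71) = 70.
Divisors of 70: 1, 2, 5, 7, 10, 14, 35, 70.
Repeated squaring: 16^1 ≡ 16, 16^2 ≡ 43, 16^4 ≡ 3, 16^8 ≡ 9, 16^16 ≡ 10, 16^32 ≡ 29, 16^64 ≡ 60 (mod 71).
Test 16^d mod 71 for each divisor d in increasing order:
16^1 ≡ 16
16^2 ≡ 43
16^5 = 16^4·16^1 ≡ 48
16^7 = 16^4·16^2·16^1 ≡ 5
16^10 = 16^8·16^2 ≡ 32
16^14 = 16^8·16^4·16^2 ≡ 25
16^35 = 16^32·16^2·16^1 ≡ 1  ← first divisor giving 1
The order is 35.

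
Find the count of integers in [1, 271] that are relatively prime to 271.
270

271 = 271
φ(n) = n × ∏(1 - 1/p) for each prime p dividing n
φ(271) = 271 × (1 - 1/271) = 270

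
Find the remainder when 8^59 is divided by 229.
207

Repeated squaring. Binary of 59 = 111011.
8^1 ≡ 8 (mod 229); 8^2 ≡ 64 (mod 229); 8^4 ≡ 203 (mod 229); 8^8 ≡ 218 (mod 229); 8^16 ≡ 121 (mod 229); 8^32 ≡ 214 (mod 229)
8^59 = 8^1 × 8^2 × 8^8 × 8^16 × 8^32 ≡ 207 (mod 229)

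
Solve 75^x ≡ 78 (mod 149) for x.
7

Baby-step giant-step with step n = ⌈√149⌉ = 13.
Baby steps 75^j mod 149 (j:value) for j=0..12: 0:1, 1:75, 2:112, 3:56, 4:28, 5:14, 6:7, 7:78, 8:39, 9:94, 10:47, 11:98, 12:49.
h = 78 is already in the table at j=7, so x = 7.
Check: 75^7 ≡ 78 (mod 149).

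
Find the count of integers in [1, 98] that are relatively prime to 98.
42

98 = 2 × 7^2
φ(n) = n × ∏(1 - 1/p) for each prime p dividing n
φ(98) = 98 × (1 - 1/2) × (1 - 1/7) = 42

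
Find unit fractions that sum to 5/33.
1/7 + 1/116 + 1/26796

Greedy algorithm:
5/33: ceiling(33/5) = 7, use 1/7
2/231: ceiling(231/2) = 116, use 1/116
1/26796: ceiling(26796/1) = 26796, use 1/26796
Result: 5/33 = 1/7 + 1/116 + 1/26796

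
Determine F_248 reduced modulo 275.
76

Matrix identity: Q^n = [[F_(n+1), F_n], [F_n, F_(n-1)]] with Q = [[1,1],[1,0]].
n = 248 = 11111000₂. Square-and-multiply, entries mod 275:
Q^1 = [[1,1],[1,0]]
Q^3 = (Q^1)²·Q = [[3,2],[2,1]]
Q^7 = (Q^3)²·Q = [[21,13],[13,8]]
Q^15 = (Q^7)²·Q = [[162,60],[60,102]]
Q^31 = (Q^15)²·Q = [[34,144],[144,165]]
Q^62 = (Q^31)² = [[167,56],[56,111]]
Q^124 = (Q^62)² = [[225,168],[168,57]]
Q^248 = (Q^124)² = [[199,76],[76,123]]
F_248 mod 275 = Q^248[0][1] = 76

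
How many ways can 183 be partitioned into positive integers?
896684817527

p(n) counts ways to write n as a sum of positive integers (order ignored).
Euler's pentagonal recurrence: p(k) = p(k-1) + p(k-2) - p(k-5) - p(k-7) + p(k-12) + p(k-15) - ... (offsets j(3j∓1)/2, signs ++--, p(0)=1, p(<0)=0).
DP table for k = 0..182: p(0)=1, p(1)=1, p(2)=2, p(3)=3, p(4)=5, p(5)=7, p(6)=11, p(7)=15, p(8)=22, p(9)=30, p(10)=42, p(11)=56, p(12)=77, p(13)=101, p(14)=135, p(15)=176, p(16)=231, p(17)=297, p(18)=385, p(19)=490, p(20)=627, p(21)=792, p(22)=1002, p(23)=1255, p(24)=1575, p(25)=1958, p(26)=2436, p(27)=3010, p(28)=3718, p(29)=4565, p(30)=5604, p(31)=6842, p(32)=8349, p(33)=10143, p(34)=12310, p(35)=14883, p(36)=17977, p(37)=21637, p(38)=26015, p(39)=31185, p(40)=37338, p(41)=44583, p(42)=53174, p(43)=63261, p(44)=75175, p(45)=89134, p(46)=105558, p(47)=124754, p(48)=147273, p(49)=173525, p(50)=204226, p(51)=239943, p(52)=281589, p(53)=329931, p(54)=386155, p(55)=451276, p(56)=526823, p(57)=614154, p(58)=715220, p(59)=831820, p(60)=966467, p(61)=1121505, p(62)=1300156, p(63)=1505499, p(64)=1741630, p(65)=2012558, p(66)=2323520, p(67)=2679689, p(68)=3087735, p(69)=3554345, p(70)=4087968, p(71)=4697205, p(72)=5392783, p(73)=6185689, p(74)=7089500, p(75)=8118264, p(76)=9289091, p(77)=10619863, p(78)=12132164, p(79)=13848650, p(80)=15796476, p(81)=18004327, p(82)=20506255, p(83)=23338469, p(84)=26543660, p(85)=30167357, p(86)=34262962, p(87)=38887673, p(88)=44108109, p(89)=49995925, p(90)=56634173, p(91)=64112359, p(92)=72533807, p(93)=82010177, p(94)=92669720, p(95)=104651419, p(96)=118114304, p(97)=133230930, p(98)=150198136, p(99)=169229875, p(100)=190569292, p(101)=214481126, p(102)=241265379, p(103)=271248950, p(104)=304801365, p(105)=342325709, p(106)=384276336, p(107)=431149389, p(108)=483502844, p(109)=541946240, p(110)=607163746, p(111)=679903203, p(112)=761002156, p(113)=851376628, p(114)=952050665, p(115)=1064144451, p(116)=1188908248, p(117)=1327710076, p(118)=1482074143, p(119)=1653668665, p(120)=1844349560, p(121)=2056148051, p(122)=2291320912, p(123)=2552338241, p(124)=2841940500, p(125)=3163127352, p(126)=3519222692, p(127)=3913864295, p(128)=4351078600, p(129)=4835271870, p(130)=5371315400, p(131)=5964539504, p(132)=6620830889, p(133)=7346629512, p(134)=8149040695, p(135)=9035836076, p(136)=10015581680, p(137)=11097645016, p(138)=12292341831, p(139)=13610949895, p(140)=15065878135, p(141)=16670689208, p(142)=18440293320, p(143)=20390982757, p(144)=22540654445, p(145)=24908858009, p(146)=27517052599, p(147)=30388671978, p(148)=33549419497, p(149)=37027355200, p(150)=40853235313, p(151)=45060624582, p(152)=49686288421, p(153)=54770336324, p(154)=60356673280, p(155)=66493182097, p(156)=73232243759, p(157)=80630964769, p(158)=88751778802, p(159)=97662728555, p(160)=107438159466, p(161)=118159068427, p(162)=129913904637, p(163)=142798995930, p(164)=156919475295, p(165)=172389800255, p(166)=189334822579, p(167)=207890420102, p(168)=228204732751, p(169)=250438925115, p(170)=274768617130, p(171)=301384802048, p(172)=330495499613, p(173)=362326859895, p(174)=397125074750, p(175)=435157697830, p(176)=476715857290, p(177)=522115831195, p(178)=571701605655, p(179)=625846753120, p(180)=684957390936, p(181)=749474411781, p(182)=819876908323.
Final step: p(183) = p(182) + p(181) - p(178) - p(176) + p(171) + p(168) - p(161) - p(157) + p(148) + p(143) - p(132) - p(126) + p(113) + p(106) - p(91) - p(83) + p(66) + p(57) - p(38) - p(28) + p(7)
= 819876908323 + 749474411781 - 571701605655 - 476715857290 + 301384802048 + 228204732751 - 118159068427 - 80630964769 + 33549419497 + 20390982757 - 6620830889 - 3519222692 + 851376628 + 384276336 - 64112359 - 23338469 + 2323520 + 614154 - 26015 - 3718 + 15
= 896684817527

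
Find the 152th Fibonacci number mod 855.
534

Matrix identity: Q^n = [[F_(n+1), F_n], [F_n, F_(n-1)]] with Q = [[1,1],[1,0]].
n = 152 = 10011000₂. Square-and-multiply, entries mod 855:
Q^1 = [[1,1],[1,0]]
Q^2 = (Q^1)² = [[2,1],[1,1]]
Q^4 = (Q^2)² = [[5,3],[3,2]]
Q^9 = (Q^4)²·Q = [[55,34],[34,21]]
Q^19 = (Q^9)²·Q = [[780,761],[761,19]]
Q^38 = (Q^19)² = [[781,134],[134,647]]
Q^76 = (Q^38)² = [[347,687],[687,515]]
Q^152 = (Q^76)² = [[718,534],[534,184]]
F_152 mod 855 = Q^152[0][1] = 534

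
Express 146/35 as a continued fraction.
[4; 5, 1, 5]

Euclidean algorithm steps:
146 = 4 × 35 + 6
35 = 5 × 6 + 5
6 = 1 × 5 + 1
5 = 5 × 1 + 0
Continued fraction: [4; 5, 1, 5]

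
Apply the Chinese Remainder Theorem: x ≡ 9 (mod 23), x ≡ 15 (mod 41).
630

Using Chinese Remainder Theorem:
M = 23 × 41 = 943
M1 = 41, M2 = 23
y1 = 41^(-1) mod 23 = 9
y2 = 23^(-1) mod 41 = 25
x = (9×41×9 + 15×23×25) mod 943 = 630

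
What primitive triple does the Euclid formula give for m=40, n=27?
(871, 2160, 2329)

Euclid's formula: a = m² - n², b = 2mn, c = m² + n²
m = 40, n = 27
a = 40² - 27² = 1600 - 729 = 871
b = 2 × 40 × 27 = 2160
c = 40² + 27² = 1600 + 729 = 2329
Verification: 871² + 2160² = 758641 + 4665600 = 5424241 = 2329² ✓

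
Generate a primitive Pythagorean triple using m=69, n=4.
(4745, 552, 4777)

Euclid's formula: a = m² - n², b = 2mn, c = m² + n²
m = 69, n = 4
a = 69² - 4² = 4761 - 16 = 4745
b = 2 × 69 × 4 = 552
c = 69² + 4² = 4761 + 16 = 4777
Verification: 4745² + 552² = 22515025 + 304704 = 22819729 = 4777² ✓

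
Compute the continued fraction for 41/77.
[0; 1, 1, 7, 5]

Euclidean algorithm steps:
41 = 0 × 77 + 41
77 = 1 × 41 + 36
41 = 1 × 36 + 5
36 = 7 × 5 + 1
5 = 5 × 1 + 0
Continued fraction: [0; 1, 1, 7, 5]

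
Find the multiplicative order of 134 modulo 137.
136

137 is prime, so ord(134) divides φ(137) = 136.
Divisors of 136: 1, 2, 4, 8, 17, 34, 68, 136.
Repeated squaring: 134^1 ≡ 134, 134^2 ≡ 9, 134^4 ≡ 81, 134^8 ≡ 122, 134^16 ≡ 88, 134^32 ≡ 72, 134^64 ≡ 115, 134^128 ≡ 73 (mod 137).
Test 134^d mod 137 for each divisor d in increasing order:
134^1 ≡ 134
134^2 ≡ 9
134^4 ≡ 81
134^8 ≡ 122
134^17 = 134^16·134^1 ≡ 10
134^34 = 134^32·134^2 ≡ 100
134^68 = 134^64·134^4 ≡ 136
134^136 = 134^128·134^8 ≡ 1  ← first divisor giving 1
The order is 136.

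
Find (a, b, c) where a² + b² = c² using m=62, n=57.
(595, 7068, 7093)

Euclid's formula: a = m² - n², b = 2mn, c = m² + n²
m = 62, n = 57
a = 62² - 57² = 3844 - 3249 = 595
b = 2 × 62 × 57 = 7068
c = 62² + 57² = 3844 + 3249 = 7093
Verification: 595² + 7068² = 354025 + 49956624 = 50310649 = 7093² ✓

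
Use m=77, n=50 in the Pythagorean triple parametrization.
(3429, 7700, 8429)

Euclid's formula: a = m² - n², b = 2mn, c = m² + n²
m = 77, n = 50
a = 77² - 50² = 5929 - 2500 = 3429
b = 2 × 77 × 50 = 7700
c = 77² + 50² = 5929 + 2500 = 8429
Verification: 3429² + 7700² = 11758041 + 59290000 = 71048041 = 8429² ✓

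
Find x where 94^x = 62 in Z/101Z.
15

Baby-step giant-step with step n = ⌈√101⌉ = 11.
Baby steps 94^j mod 101 (j:value) for j=0..10: 0:1, 1:94, 2:49, 3:61, 4:78, 5:60, 6:85, 7:11, 8:24, 9:34, 10:65.
Giant-step multiplier: 94^(-11) ≡ 94^(100-11) = 94^89 ≡ 99 (mod 101).
Giant steps γ_i = 62·99^i mod 101: γ_0=62, γ_1=78 (in table at j=4).
x = i·n + j = 1·11 + 4 = 15.
Check: 94^15 ≡ 62 (mod 101).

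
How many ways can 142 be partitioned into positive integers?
18440293320

p(n) counts ways to write n as a sum of positive integers (order ignored).
Euler's pentagonal recurrence: p(k) = p(k-1) + p(k-2) - p(k-5) - p(k-7) + p(k-12) + p(k-15) - ... (offsets j(3j∓1)/2, signs ++--, p(0)=1, p(<0)=0).
DP table for k = 0..141: p(0)=1, p(1)=1, p(2)=2, p(3)=3, p(4)=5, p(5)=7, p(6)=11, p(7)=15, p(8)=22, p(9)=30, p(10)=42, p(11)=56, p(12)=77, p(13)=101, p(14)=135, p(15)=176, p(16)=231, p(17)=297, p(18)=385, p(19)=490, p(20)=627, p(21)=792, p(22)=1002, p(23)=1255, p(24)=1575, p(25)=1958, p(26)=2436, p(27)=3010, p(28)=3718, p(29)=4565, p(30)=5604, p(31)=6842, p(32)=8349, p(33)=10143, p(34)=12310, p(35)=14883, p(36)=17977, p(37)=21637, p(38)=26015, p(39)=31185, p(40)=37338, p(41)=44583, p(42)=53174, p(43)=63261, p(44)=75175, p(45)=89134, p(46)=105558, p(47)=124754, p(48)=147273, p(49)=173525, p(50)=204226, p(51)=239943, p(52)=281589, p(53)=329931, p(54)=386155, p(55)=451276, p(56)=526823, p(57)=614154, p(58)=715220, p(59)=831820, p(60)=966467, p(61)=1121505, p(62)=1300156, p(63)=1505499, p(64)=1741630, p(65)=2012558, p(66)=2323520, p(67)=2679689, p(68)=3087735, p(69)=3554345, p(70)=4087968, p(71)=4697205, p(72)=5392783, p(73)=6185689, p(74)=7089500, p(75)=8118264, p(76)=9289091, p(77)=10619863, p(78)=12132164, p(79)=13848650, p(80)=15796476, p(81)=18004327, p(82)=20506255, p(83)=23338469, p(84)=26543660, p(85)=30167357, p(86)=34262962, p(87)=38887673, p(88)=44108109, p(89)=49995925, p(90)=56634173, p(91)=64112359, p(92)=72533807, p(93)=82010177, p(94)=92669720, p(95)=104651419, p(96)=118114304, p(97)=133230930, p(98)=150198136, p(99)=169229875, p(100)=190569292, p(101)=214481126, p(102)=241265379, p(103)=271248950, p(104)=304801365, p(105)=342325709, p(106)=384276336, p(107)=431149389, p(108)=483502844, p(109)=541946240, p(110)=607163746, p(111)=679903203, p(112)=761002156, p(113)=851376628, p(114)=952050665, p(115)=1064144451, p(116)=1188908248, p(117)=1327710076, p(118)=1482074143, p(119)=1653668665, p(120)=1844349560, p(121)=2056148051, p(122)=2291320912, p(123)=2552338241, p(124)=2841940500, p(125)=3163127352, p(126)=3519222692, p(127)=3913864295, p(128)=4351078600, p(129)=4835271870, p(130)=5371315400, p(131)=5964539504, p(132)=6620830889, p(133)=7346629512, p(134)=8149040695, p(135)=9035836076, p(136)=10015581680, p(137)=11097645016, p(138)=12292341831, p(139)=13610949895, p(140)=15065878135, p(141)=16670689208.
Final step: p(142) = p(141) + p(140) - p(137) - p(135) + p(130) + p(127) - p(120) - p(116) + p(107) + p(102) - p(91) - p(85) + p(72) + p(65) - p(50) - p(42) + p(25) + p(16)
= 16670689208 + 15065878135 - 11097645016 - 9035836076 + 5371315400 + 3913864295 - 1844349560 - 1188908248 + 431149389 + 241265379 - 64112359 - 30167357 + 5392783 + 2012558 - 204226 - 53174 + 1958 + 231
= 18440293320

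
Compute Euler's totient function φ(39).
24

39 = 3 × 13
φ(n) = n × ∏(1 - 1/p) for each prime p dividing n
φ(39) = 39 × (1 - 1/3) × (1 - 1/13) = 24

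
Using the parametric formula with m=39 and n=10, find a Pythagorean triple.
(1421, 780, 1621)

Euclid's formula: a = m² - n², b = 2mn, c = m² + n²
m = 39, n = 10
a = 39² - 10² = 1521 - 100 = 1421
b = 2 × 39 × 10 = 780
c = 39² + 10² = 1521 + 100 = 1621
Verification: 1421² + 780² = 2019241 + 608400 = 2627641 = 1621² ✓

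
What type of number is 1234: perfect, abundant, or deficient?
deficient

Proper divisors of 1234: sum = 1 + 2 + 617 = 620
Since 620 < 1234, 1234 is deficient.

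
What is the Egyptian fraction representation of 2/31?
1/16 + 1/496

Greedy algorithm:
2/31: ceiling(31/2) = 16, use 1/16
1/496: ceiling(496/1) = 496, use 1/496
Result: 2/31 = 1/16 + 1/496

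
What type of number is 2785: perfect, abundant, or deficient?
deficient

Proper divisors of 2785: sum = 1 + 5 + 557 = 563
Since 563 < 2785, 2785 is deficient.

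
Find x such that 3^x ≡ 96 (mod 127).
109

Baby-step giant-step with step n = ⌈√127⌉ = 12.
Baby steps 3^j mod 127 (j:value) for j=0..11: 0:1, 1:3, 2:9, 3:27, 4:81, 5:116, 6:94, 7:28, 8:84, 9:125, 10:121, 11:109.
Giant-step multiplier: 3^(-12) ≡ 3^(126-12) = 3^114 ≡ 87 (mod 127).
Giant steps γ_i = 96·87^i mod 127: γ_0=96, γ_1=97, γ_2=57, γ_3=6, γ_4=14, γ_5=75, γ_6=48, γ_7=112, γ_8=92, γ_9=3 (in table at j=1).
x = i·n + j = 9·12 + 1 = 109.
Check: 3^109 ≡ 96 (mod 127).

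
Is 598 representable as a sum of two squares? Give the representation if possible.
Not possible

Factorization: 598 = 2 × 13 × 23
By Fermat: n is sum of two squares iff every prime p ≡ 3 (mod 4) appears to even power.
Prime(s) ≡ 3 (mod 4) with odd exponent: [(23, 1)]
Therefore 598 cannot be expressed as a² + b².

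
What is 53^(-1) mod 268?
177

gcd(53, 268) = 1, so the inverse exists.
Extended Euclidean algorithm on (268, 53):
268 = 5 × 53 + 3  ⟹  3 = (1)·268 + (-5)·53
53 = 17 × 3 + 2  ⟹  2 = (-17)·268 + (86)·53
3 = 1 × 2 + 1  ⟹  1 = (18)·268 + (-91)·53
So (-91)·53 ≡ 1 (mod 268), i.e. 53^(-1) ≡ -91 ≡ 177 (mod 268).
Check: 53 × 177 = 9381 ≡ 1 (mod 268)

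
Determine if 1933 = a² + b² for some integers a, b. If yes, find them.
13² + 42² (a=13, b=42)

Factorization: 1933 = 1933
By Fermat: n is sum of two squares iff every prime p ≡ 3 (mod 4) appears to even power.
All primes ≡ 3 (mod 4) appear to even power.
Search a = 0, 1, 2, … for 1933 - a² a perfect square: first hit at a = 13: 1933 - 169 = 1764 = 42².
1933 = 13² + 42² = 169 + 1764 ✓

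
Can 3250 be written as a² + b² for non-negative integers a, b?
1² + 57² (a=1, b=57)

Factorization: 3250 = 2 × 5^3 × 13
By Fermat: n is sum of two squares iff every prime p ≡ 3 (mod 4) appears to even power.
All primes ≡ 3 (mod 4) appear to even power.
Search a = 0, 1, 2, … for 3250 - a² a perfect square: first hit at a = 1: 3250 - 1 = 3249 = 57².
3250 = 1² + 57² = 1 + 3249 ✓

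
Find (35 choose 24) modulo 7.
0

Using Lucas' theorem:
Write n=35 and k=24 in base 7:
n in base 7: [5, 0]
k in base 7: [3, 3]
C(35,24) mod 7 = ∏ C(n_i, k_i) mod 7
Digit binomials (mod 7): C(5,3) = 10 ≡ 3; C(0,3) = 0 (k_i > n_i)
Product: 3 × 0 = 0 ≡ 0 (mod 7)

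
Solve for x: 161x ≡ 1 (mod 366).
341

gcd(161, 366) = 1, so the inverse exists.
Extended Euclidean algorithm on (366, 161):
366 = 2 × 161 + 44  ⟹  44 = (1)·366 + (-2)·161
161 = 3 × 44 + 29  ⟹  29 = (-3)·366 + (7)·161
44 = 1 × 29 + 15  ⟹  15 = (4)·366 + (-9)·161
29 = 1 × 15 + 14  ⟹  14 = (-7)·366 + (16)·161
15 = 1 × 14 + 1  ⟹  1 = (11)·366 + (-25)·161
So (-25)·161 ≡ 1 (mod 366), i.e. 161^(-1) ≡ -25 ≡ 341 (mod 366).
Check: 161 × 341 = 54901 ≡ 1 (mod 366)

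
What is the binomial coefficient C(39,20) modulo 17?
3

Using Lucas' theorem:
Write n=39 and k=20 in base 17:
n in base 17: [2, 5]
k in base 17: [1, 3]
C(39,20) mod 17 = ∏ C(n_i, k_i) mod 17
Digit binomials (mod 17): C(2,1) = 2; C(5,3) = 10
Product: 2 × 10 = 20 ≡ 3 (mod 17)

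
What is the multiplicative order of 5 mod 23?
22

23 is prime, so ord(5) divides φ(23) = 22.
Divisors of 22: 1, 2, 11, 22.
Repeated squaring: 5^1 ≡ 5, 5^2 ≡ 2, 5^4 ≡ 4, 5^8 ≡ 16, 5^16 ≡ 3 (mod 23).
Test 5^d mod 23 for each divisor d in increasing order:
5^1 ≡ 5
5^2 ≡ 2
5^11 = 5^8·5^2·5^1 ≡ 22
5^22 = 5^16·5^4·5^2 ≡ 1  ← first divisor giving 1
The order is 22.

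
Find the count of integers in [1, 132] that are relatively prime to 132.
40

132 = 2^2 × 3 × 11
φ(n) = n × ∏(1 - 1/p) for each prime p dividing n
φ(132) = 132 × (1 - 1/2) × (1 - 1/3) × (1 - 1/11) = 40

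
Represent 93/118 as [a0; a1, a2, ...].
[0; 1, 3, 1, 2, 1, 1, 3]

Euclidean algorithm steps:
93 = 0 × 118 + 93
118 = 1 × 93 + 25
93 = 3 × 25 + 18
25 = 1 × 18 + 7
18 = 2 × 7 + 4
7 = 1 × 4 + 3
4 = 1 × 3 + 1
3 = 3 × 1 + 0
Continued fraction: [0; 1, 3, 1, 2, 1, 1, 3]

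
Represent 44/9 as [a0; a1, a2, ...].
[4; 1, 8]

Euclidean algorithm steps:
44 = 4 × 9 + 8
9 = 1 × 8 + 1
8 = 8 × 1 + 0
Continued fraction: [4; 1, 8]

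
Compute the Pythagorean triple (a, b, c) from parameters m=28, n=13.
(615, 728, 953)

Euclid's formula: a = m² - n², b = 2mn, c = m² + n²
m = 28, n = 13
a = 28² - 13² = 784 - 169 = 615
b = 2 × 28 × 13 = 728
c = 28² + 13² = 784 + 169 = 953
Verification: 615² + 728² = 378225 + 529984 = 908209 = 953² ✓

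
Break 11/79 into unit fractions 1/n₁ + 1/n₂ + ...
1/8 + 1/71 + 1/6411 + 1/57534879 + 1/5517103778372856

Greedy algorithm:
11/79: ceiling(79/11) = 8, use 1/8
9/632: ceiling(632/9) = 71, use 1/71
7/44872: ceiling(44872/7) = 6411, use 1/6411
5/287674392: ceiling(287674392/5) = 57534879, use 1/57534879
1/5517103778372856: ceiling(5517103778372856/1) = 5517103778372856, use 1/5517103778372856
Result: 11/79 = 1/8 + 1/71 + 1/6411 + 1/57534879 + 1/5517103778372856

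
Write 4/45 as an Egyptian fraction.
1/12 + 1/180

Greedy algorithm:
4/45: ceiling(45/4) = 12, use 1/12
1/180: ceiling(180/1) = 180, use 1/180
Result: 4/45 = 1/12 + 1/180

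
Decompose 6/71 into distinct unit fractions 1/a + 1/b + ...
1/12 + 1/852

Greedy algorithm:
6/71: ceiling(71/6) = 12, use 1/12
1/852: ceiling(852/1) = 852, use 1/852
Result: 6/71 = 1/12 + 1/852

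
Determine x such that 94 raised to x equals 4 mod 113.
24

Baby-step giant-step with step n = ⌈√113⌉ = 11.
Baby steps 94^j mod 113 (j:value) for j=0..10: 0:1, 1:94, 2:22, 3:34, 4:32, 5:70, 6:26, 7:71, 8:7, 9:93, 10:41.
Giant-step multiplier: 94^(-11) ≡ 94^(112-11) = 94^101 ≡ 66 (mod 113).
Giant steps γ_i = 4·66^i mod 113: γ_0=4, γ_1=38, γ_2=22 (in table at j=2).
x = i·n + j = 2·11 + 2 = 24.
Check: 94^24 ≡ 4 (mod 113).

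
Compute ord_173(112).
172

173 is prime, so ord(112) divides φ(173) = 172.
Divisors of 172: 1, 2, 4, 43, 86, 172.
Repeated squaring: 112^1 ≡ 112, 112^2 ≡ 88, 112^4 ≡ 132, 112^8 ≡ 124, 112^16 ≡ 152, 112^32 ≡ 95, 112^64 ≡ 29, 112^128 ≡ 149 (mod 173).
Test 112^d mod 173 for each divisor d in increasing order:
112^1 ≡ 112
112^2 ≡ 88
112^4 ≡ 132
112^43 = 112^32·112^8·112^2·112^1 ≡ 93
112^86 = 112^64·112^16·112^4·112^2 ≡ 172
112^172 = 112^128·112^32·112^8·112^4 ≡ 1  ← first divisor giving 1
The order is 172.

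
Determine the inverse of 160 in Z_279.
211

gcd(160, 279) = 1, so the inverse exists.
Extended Euclidean algorithm on (279, 160):
279 = 1 × 160 + 119  ⟹  119 = (1)·279 + (-1)·160
160 = 1 × 119 + 41  ⟹  41 = (-1)·279 + (2)·160
119 = 2 × 41 + 37  ⟹  37 = (3)·279 + (-5)·160
41 = 1 × 37 + 4  ⟹  4 = (-4)·279 + (7)·160
37 = 9 × 4 + 1  ⟹  1 = (39)·279 + (-68)·160
So (-68)·160 ≡ 1 (mod 279), i.e. 160^(-1) ≡ -68 ≡ 211 (mod 279).
Check: 160 × 211 = 33760 ≡ 1 (mod 279)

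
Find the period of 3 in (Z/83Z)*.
41

83 is prime, so ord(3) divides φ(83) = 82.
Divisors of 82: 1, 2, 41, 82.
Repeated squaring: 3^1 ≡ 3, 3^2 ≡ 9, 3^4 ≡ 81, 3^8 ≡ 4, 3^16 ≡ 16, 3^32 ≡ 7, 3^64 ≡ 49 (mod 83).
Test 3^d mod 83 for each divisor d in increasing order:
3^1 ≡ 3
3^2 ≡ 9
3^41 = 3^32·3^8·3^1 ≡ 1  ← first divisor giving 1
The order is 41.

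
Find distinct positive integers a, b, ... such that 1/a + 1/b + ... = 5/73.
1/15 + 1/548 + 1/600060

Greedy algorithm:
5/73: ceiling(73/5) = 15, use 1/15
2/1095: ceiling(1095/2) = 548, use 1/548
1/600060: ceiling(600060/1) = 600060, use 1/600060
Result: 5/73 = 1/15 + 1/548 + 1/600060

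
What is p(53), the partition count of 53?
329931

p(n) counts ways to write n as a sum of positive integers (order ignored).
Euler's pentagonal recurrence: p(k) = p(k-1) + p(k-2) - p(k-5) - p(k-7) + p(k-12) + p(k-15) - ... (offsets j(3j∓1)/2, signs ++--, p(0)=1, p(<0)=0).
DP table for k = 0..52: p(0)=1, p(1)=1, p(2)=2, p(3)=3, p(4)=5, p(5)=7, p(6)=11, p(7)=15, p(8)=22, p(9)=30, p(10)=42, p(11)=56, p(12)=77, p(13)=101, p(14)=135, p(15)=176, p(16)=231, p(17)=297, p(18)=385, p(19)=490, p(20)=627, p(21)=792, p(22)=1002, p(23)=1255, p(24)=1575, p(25)=1958, p(26)=2436, p(27)=3010, p(28)=3718, p(29)=4565, p(30)=5604, p(31)=6842, p(32)=8349, p(33)=10143, p(34)=12310, p(35)=14883, p(36)=17977, p(37)=21637, p(38)=26015, p(39)=31185, p(40)=37338, p(41)=44583, p(42)=53174, p(43)=63261, p(44)=75175, p(45)=89134, p(46)=105558, p(47)=124754, p(48)=147273, p(49)=173525, p(50)=204226, p(51)=239943, p(52)=281589.
Final step: p(53) = p(52) + p(51) - p(48) - p(46) + p(41) + p(38) - p(31) - p(27) + p(18) + p(13) - p(2)
= 281589 + 239943 - 147273 - 105558 + 44583 + 26015 - 6842 - 3010 + 385 + 101 - 2
= 329931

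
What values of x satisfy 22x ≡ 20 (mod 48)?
x ≡ 14 (mod 24)

gcd(22, 48) = 2, which divides 20, so solutions exist.
Divide through by 2: 11x ≡ 10 (mod 24).
Find 11^(-1) mod 24 by the extended Euclidean algorithm:
24 = 2 × 11 + 2  ⟹  2 = (1)·24 + (-2)·11
11 = 5 × 2 + 1  ⟹  1 = (-5)·24 + (11)·11
So (11)·11 ≡ 1 (mod 24), i.e. 11^(-1) ≡ 11 (mod 24).
x ≡ 11 × 10 = 110 ≡ 14 (mod 24).
Check: 22 × 14 = 308 ≡ 20 (mod 48).
x ≡ 14 (mod 24), giving 2 solutions mod 48.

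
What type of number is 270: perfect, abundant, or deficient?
abundant

Proper divisors of 270: sum = 1 + 2 + 3 + 5 + 6 + 9 + 10 + 15 + 18 + 27 + 30 + 45 + 54 + 90 + 135 = 450
Since 450 > 270, 270 is abundant.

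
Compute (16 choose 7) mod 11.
0

Using Lucas' theorem:
Write n=16 and k=7 in base 11:
n in base 11: [1, 5]
k in base 11: [0, 7]
C(16,7) mod 11 = ∏ C(n_i, k_i) mod 11
Digit binomials (mod 11): C(1,0) = 1; C(5,7) = 0 (k_i > n_i)
Product: 1 × 0 = 0 ≡ 0 (mod 11)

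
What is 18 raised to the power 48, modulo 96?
0

Repeated squaring. Binary of 48 = 110000.
18^1 ≡ 18 (mod 96); 18^2 ≡ 36 (mod 96); 18^4 ≡ 48 (mod 96); 18^8 ≡ 0 (mod 96); 18^16 ≡ 0 (mod 96); 18^32 ≡ 0 (mod 96)
18^48 = 18^16 × 18^32 ≡ 0 (mod 96)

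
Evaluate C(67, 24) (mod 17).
14

Using Lucas' theorem:
Write n=67 and k=24 in base 17:
n in base 17: [3, 16]
k in base 17: [1, 7]
C(67,24) mod 17 = ∏ C(n_i, k_i) mod 17
Digit binomials (mod 17): C(3,1) = 3; C(16,7) = 11440 ≡ 16
Product: 3 × 16 = 48 ≡ 14 (mod 17)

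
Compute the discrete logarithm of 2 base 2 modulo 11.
1

Baby-step giant-step with step n = ⌈√11⌉ = 4.
Baby steps 2^j mod 11 (j:value) for j=0..3: 0:1, 1:2, 2:4, 3:8.
h = 2 is already in the table at j=1, so x = 1.
Check: 2^1 ≡ 2 (mod 11).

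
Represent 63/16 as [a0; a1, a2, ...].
[3; 1, 15]

Euclidean algorithm steps:
63 = 3 × 16 + 15
16 = 1 × 15 + 1
15 = 15 × 1 + 0
Continued fraction: [3; 1, 15]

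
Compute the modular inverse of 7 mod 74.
53

gcd(7, 74) = 1, so the inverse exists.
Extended Euclidean algorithm on (74, 7):
74 = 10 × 7 + 4  ⟹  4 = (1)·74 + (-10)·7
7 = 1 × 4 + 3  ⟹  3 = (-1)·74 + (11)·7
4 = 1 × 3 + 1  ⟹  1 = (2)·74 + (-21)·7
So (-21)·7 ≡ 1 (mod 74), i.e. 7^(-1) ≡ -21 ≡ 53 (mod 74).
Check: 7 × 53 = 371 ≡ 1 (mod 74)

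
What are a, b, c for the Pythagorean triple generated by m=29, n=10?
(741, 580, 941)

Euclid's formula: a = m² - n², b = 2mn, c = m² + n²
m = 29, n = 10
a = 29² - 10² = 841 - 100 = 741
b = 2 × 29 × 10 = 580
c = 29² + 10² = 841 + 100 = 941
Verification: 741² + 580² = 549081 + 336400 = 885481 = 941² ✓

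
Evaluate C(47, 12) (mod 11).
1

Using Lucas' theorem:
Write n=47 and k=12 in base 11:
n in base 11: [4, 3]
k in base 11: [1, 1]
C(47,12) mod 11 = ∏ C(n_i, k_i) mod 11
Digit binomials (mod 11): C(4,1) = 4; C(3,1) = 3
Product: 4 × 3 = 12 ≡ 1 (mod 11)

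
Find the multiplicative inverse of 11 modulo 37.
27

gcd(11, 37) = 1, so the inverse exists.
Extended Euclidean algorithm on (37, 11):
37 = 3 × 11 + 4  ⟹  4 = (1)·37 + (-3)·11
11 = 2 × 4 + 3  ⟹  3 = (-2)·37 + (7)·11
4 = 1 × 3 + 1  ⟹  1 = (3)·37 + (-10)·11
So (-10)·11 ≡ 1 (mod 37), i.e. 11^(-1) ≡ -10 ≡ 27 (mod 37).
Check: 11 × 27 = 297 ≡ 1 (mod 37)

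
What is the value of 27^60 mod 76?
1

Repeated squaring. Binary of 60 = 111100.
27^1 ≡ 27 (mod 76); 27^2 ≡ 45 (mod 76); 27^4 ≡ 49 (mod 76); 27^8 ≡ 45 (mod 76); 27^16 ≡ 49 (mod 76); 27^32 ≡ 45 (mod 76)
27^60 = 27^4 × 27^8 × 27^16 × 27^32 ≡ 1 (mod 76)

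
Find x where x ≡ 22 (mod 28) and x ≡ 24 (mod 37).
246

Using Chinese Remainder Theorem:
M = 28 × 37 = 1036
M1 = 37, M2 = 28
y1 = 37^(-1) mod 28 = 25
y2 = 28^(-1) mod 37 = 4
x = (22×37×25 + 24×28×4) mod 1036 = 246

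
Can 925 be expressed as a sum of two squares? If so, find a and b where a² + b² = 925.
5² + 30² (a=5, b=30)

Factorization: 925 = 5^2 × 37
By Fermat: n is sum of two squares iff every prime p ≡ 3 (mod 4) appears to even power.
All primes ≡ 3 (mod 4) appear to even power.
Search a = 0, 1, 2, … for 925 - a² a perfect square: first hit at a = 5: 925 - 25 = 900 = 30².
925 = 5² + 30² = 25 + 900 ✓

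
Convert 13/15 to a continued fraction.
[0; 1, 6, 2]

Euclidean algorithm steps:
13 = 0 × 15 + 13
15 = 1 × 13 + 2
13 = 6 × 2 + 1
2 = 2 × 1 + 0
Continued fraction: [0; 1, 6, 2]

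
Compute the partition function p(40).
37338

p(n) counts ways to write n as a sum of positive integers (order ignored).
Euler's pentagonal recurrence: p(k) = p(k-1) + p(k-2) - p(k-5) - p(k-7) + p(k-12) + p(k-15) - ... (offsets j(3j∓1)/2, signs ++--, p(0)=1, p(<0)=0).
DP table for k = 0..39: p(0)=1, p(1)=1, p(2)=2, p(3)=3, p(4)=5, p(5)=7, p(6)=11, p(7)=15, p(8)=22, p(9)=30, p(10)=42, p(11)=56, p(12)=77, p(13)=101, p(14)=135, p(15)=176, p(16)=231, p(17)=297, p(18)=385, p(19)=490, p(20)=627, p(21)=792, p(22)=1002, p(23)=1255, p(24)=1575, p(25)=1958, p(26)=2436, p(27)=3010, p(28)=3718, p(29)=4565, p(30)=5604, p(31)=6842, p(32)=8349, p(33)=10143, p(34)=12310, p(35)=14883, p(36)=17977, p(37)=21637, p(38)=26015, p(39)=31185.
Final step: p(40) = p(39) + p(38) - p(35) - p(33) + p(28) + p(25) - p(18) - p(14) + p(5) + p(0)
= 31185 + 26015 - 14883 - 10143 + 3718 + 1958 - 385 - 135 + 7 + 1
= 37338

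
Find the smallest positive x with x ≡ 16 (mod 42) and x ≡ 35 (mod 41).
814

Using Chinese Remainder Theorem:
M = 42 × 41 = 1722
M1 = 41, M2 = 42
y1 = 41^(-1) mod 42 = 41
y2 = 42^(-1) mod 41 = 1
x = (16×41×41 + 35×42×1) mod 1722 = 814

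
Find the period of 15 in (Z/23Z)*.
22

23 is prime, so ord(15) divides φ(23) = 22.
Divisors of 22: 1, 2, 11, 22.
Repeated squaring: 15^1 ≡ 15, 15^2 ≡ 18, 15^4 ≡ 2, 15^8 ≡ 4, 15^16 ≡ 16 (mod 23).
Test 15^d mod 23 for each divisor d in increasing order:
15^1 ≡ 15
15^2 ≡ 18
15^11 = 15^8·15^2·15^1 ≡ 22
15^22 = 15^16·15^4·15^2 ≡ 1  ← first divisor giving 1
The order is 22.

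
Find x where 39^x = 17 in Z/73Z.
69

Baby-step giant-step with step n = ⌈√73⌉ = 9.
Baby steps 39^j mod 73 (j:value) for j=0..8: 0:1, 1:39, 2:61, 3:43, 4:71, 5:68, 6:24, 7:60, 8:4.
Giant-step multiplier: 39^(-9) ≡ 39^(72-9) = 39^63 ≡ 22 (mod 73).
Giant steps γ_i = 17·22^i mod 73: γ_0=17, γ_1=9, γ_2=52, γ_3=49, γ_4=56, γ_5=64, γ_6=21, γ_7=24 (in table at j=6).
x = i·n + j = 7·9 + 6 = 69.
Check: 39^69 ≡ 17 (mod 73).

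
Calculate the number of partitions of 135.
9035836076

p(n) counts ways to write n as a sum of positive integers (order ignored).
Euler's pentagonal recurrence: p(k) = p(k-1) + p(k-2) - p(k-5) - p(k-7) + p(k-12) + p(k-15) - ... (offsets j(3j∓1)/2, signs ++--, p(0)=1, p(<0)=0).
DP table for k = 0..134: p(0)=1, p(1)=1, p(2)=2, p(3)=3, p(4)=5, p(5)=7, p(6)=11, p(7)=15, p(8)=22, p(9)=30, p(10)=42, p(11)=56, p(12)=77, p(13)=101, p(14)=135, p(15)=176, p(16)=231, p(17)=297, p(18)=385, p(19)=490, p(20)=627, p(21)=792, p(22)=1002, p(23)=1255, p(24)=1575, p(25)=1958, p(26)=2436, p(27)=3010, p(28)=3718, p(29)=4565, p(30)=5604, p(31)=6842, p(32)=8349, p(33)=10143, p(34)=12310, p(35)=14883, p(36)=17977, p(37)=21637, p(38)=26015, p(39)=31185, p(40)=37338, p(41)=44583, p(42)=53174, p(43)=63261, p(44)=75175, p(45)=89134, p(46)=105558, p(47)=124754, p(48)=147273, p(49)=173525, p(50)=204226, p(51)=239943, p(52)=281589, p(53)=329931, p(54)=386155, p(55)=451276, p(56)=526823, p(57)=614154, p(58)=715220, p(59)=831820, p(60)=966467, p(61)=1121505, p(62)=1300156, p(63)=1505499, p(64)=1741630, p(65)=2012558, p(66)=2323520, p(67)=2679689, p(68)=3087735, p(69)=3554345, p(70)=4087968, p(71)=4697205, p(72)=5392783, p(73)=6185689, p(74)=7089500, p(75)=8118264, p(76)=9289091, p(77)=10619863, p(78)=12132164, p(79)=13848650, p(80)=15796476, p(81)=18004327, p(82)=20506255, p(83)=23338469, p(84)=26543660, p(85)=30167357, p(86)=34262962, p(87)=38887673, p(88)=44108109, p(89)=49995925, p(90)=56634173, p(91)=64112359, p(92)=72533807, p(93)=82010177, p(94)=92669720, p(95)=104651419, p(96)=118114304, p(97)=133230930, p(98)=150198136, p(99)=169229875, p(100)=190569292, p(101)=214481126, p(102)=241265379, p(103)=271248950, p(104)=304801365, p(105)=342325709, p(106)=384276336, p(107)=431149389, p(108)=483502844, p(109)=541946240, p(110)=607163746, p(111)=679903203, p(112)=761002156, p(113)=851376628, p(114)=952050665, p(115)=1064144451, p(116)=1188908248, p(117)=1327710076, p(118)=1482074143, p(119)=1653668665, p(120)=1844349560, p(121)=2056148051, p(122)=2291320912, p(123)=2552338241, p(124)=2841940500, p(125)=3163127352, p(126)=3519222692, p(127)=3913864295, p(128)=4351078600, p(129)=4835271870, p(130)=5371315400, p(131)=5964539504, p(132)=6620830889, p(133)=7346629512, p(134)=8149040695.
Final step: p(135) = p(134) + p(133) - p(130) - p(128) + p(123) + p(120) - p(113) - p(109) + p(100) + p(95) - p(84) - p(78) + p(65) + p(58) - p(43) - p(35) + p(18) + p(9)
= 8149040695 + 7346629512 - 5371315400 - 4351078600 + 2552338241 + 1844349560 - 851376628 - 541946240 + 190569292 + 104651419 - 26543660 - 12132164 + 2012558 + 715220 - 63261 - 14883 + 385 + 30
= 9035836076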